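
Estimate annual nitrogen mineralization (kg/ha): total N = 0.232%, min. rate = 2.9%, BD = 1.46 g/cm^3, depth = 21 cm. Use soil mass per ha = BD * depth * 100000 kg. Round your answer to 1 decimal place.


Step 1: Soil mass per ha = BD * depth * 100000 = 1.46 * 21 * 100000 = 3066000 kg
Step 2: Total N pool = soil mass * N%/100 = 3066000 * 0.232/100 = 7113.12 kg/ha
Step 3: N mineralized = N pool * rate%/100 = 7113.12 * 2.9/100 = 206.3 kg/ha/yr

206.3


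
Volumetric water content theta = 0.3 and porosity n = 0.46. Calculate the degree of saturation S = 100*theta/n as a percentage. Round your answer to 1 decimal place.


Step 1: S = 100 * theta_v / n
Step 2: S = 100 * 0.3 / 0.46
Step 3: S = 65.2%

65.2


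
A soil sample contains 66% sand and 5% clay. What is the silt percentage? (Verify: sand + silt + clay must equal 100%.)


Step 1: sand + silt + clay = 100%
Step 2: silt = 100 - sand - clay
Step 3: silt = 100 - 66 - 5
Step 4: silt = 29%

29


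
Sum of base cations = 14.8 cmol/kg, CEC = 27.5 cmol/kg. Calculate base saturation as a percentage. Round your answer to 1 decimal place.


Step 1: BS = 100 * (sum of bases) / CEC
Step 2: BS = 100 * 14.8 / 27.5
Step 3: BS = 53.8%

53.8


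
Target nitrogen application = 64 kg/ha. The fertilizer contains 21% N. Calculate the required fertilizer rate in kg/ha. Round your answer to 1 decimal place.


Step 1: Fertilizer rate = target N / (N content / 100)
Step 2: Rate = 64 / (21 / 100)
Step 3: Rate = 64 / 0.21
Step 4: Rate = 304.8 kg/ha

304.8


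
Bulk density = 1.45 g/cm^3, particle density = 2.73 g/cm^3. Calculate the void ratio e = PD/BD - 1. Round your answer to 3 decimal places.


Step 1: e = PD / BD - 1
Step 2: e = 2.73 / 1.45 - 1
Step 3: e = 1.88276 - 1
Step 4: e = 0.883

0.883


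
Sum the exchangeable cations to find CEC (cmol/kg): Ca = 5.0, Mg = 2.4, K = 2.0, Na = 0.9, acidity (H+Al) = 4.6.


Step 1: CEC = Ca + Mg + K + Na + (H+Al)
Step 2: CEC = 5.0 + 2.4 + 2.0 + 0.9 + 4.6
Step 3: CEC = 14.9 cmol/kg

14.9


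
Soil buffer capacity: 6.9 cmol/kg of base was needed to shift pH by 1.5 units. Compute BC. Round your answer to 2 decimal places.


Step 1: BC = change in base / change in pH
Step 2: BC = 6.9 / 1.5
Step 3: BC = 4.6 cmol/(kg*pH unit)

4.6


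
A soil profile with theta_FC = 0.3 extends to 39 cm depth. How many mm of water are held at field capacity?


Step 1: Water (mm) = theta_FC * depth (cm) * 10
Step 2: Water = 0.3 * 39 * 10
Step 3: Water = 117.0 mm

117.0


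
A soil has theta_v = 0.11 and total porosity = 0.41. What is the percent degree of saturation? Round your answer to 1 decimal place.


Step 1: S = 100 * theta_v / n
Step 2: S = 100 * 0.11 / 0.41
Step 3: S = 26.8%

26.8


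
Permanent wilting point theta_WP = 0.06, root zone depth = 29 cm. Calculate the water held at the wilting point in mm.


Step 1: Water (mm) = theta_WP * depth * 10
Step 2: Water = 0.06 * 29 * 10
Step 3: Water = 17.4 mm

17.4


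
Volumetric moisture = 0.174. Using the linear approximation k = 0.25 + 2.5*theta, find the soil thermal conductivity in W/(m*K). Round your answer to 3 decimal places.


Step 1: k = 0.25 + 2.5 * theta
Step 2: k = 0.25 + 2.5 * 0.174
Step 3: k = 0.25 + 0.435
Step 4: k = 0.685 W/(m*K)

0.685


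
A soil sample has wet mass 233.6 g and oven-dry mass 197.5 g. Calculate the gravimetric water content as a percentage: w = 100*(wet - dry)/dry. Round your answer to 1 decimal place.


Step 1: Water mass = wet - dry = 233.6 - 197.5 = 36.1 g
Step 2: w = 100 * water mass / dry mass
Step 3: w = 100 * 36.1 / 197.5 = 18.3%

18.3


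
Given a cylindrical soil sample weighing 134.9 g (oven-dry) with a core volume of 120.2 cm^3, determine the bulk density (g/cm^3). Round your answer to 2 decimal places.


Step 1: Identify the formula: BD = dry mass / volume
Step 2: Substitute values: BD = 134.9 / 120.2
Step 3: BD = 1.12 g/cm^3

1.12


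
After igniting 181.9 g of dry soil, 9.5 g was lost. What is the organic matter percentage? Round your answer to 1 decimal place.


Step 1: OM% = 100 * LOI / sample mass
Step 2: OM = 100 * 9.5 / 181.9
Step 3: OM = 5.2%

5.2


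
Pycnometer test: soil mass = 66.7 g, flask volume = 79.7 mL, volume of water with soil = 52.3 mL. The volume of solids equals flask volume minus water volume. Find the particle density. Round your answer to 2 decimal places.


Step 1: Volume of solids = flask volume - water volume with soil
Step 2: V_solids = 79.7 - 52.3 = 27.4 mL
Step 3: Particle density = mass / V_solids = 66.7 / 27.4 = 2.43 g/cm^3

2.43


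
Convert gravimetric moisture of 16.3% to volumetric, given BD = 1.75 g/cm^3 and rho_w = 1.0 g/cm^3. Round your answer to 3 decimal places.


Step 1: theta = (w / 100) * BD / rho_w
Step 2: theta = (16.3 / 100) * 1.75 / 1.0
Step 3: theta = 0.163 * 1.75
Step 4: theta = 0.285

0.285


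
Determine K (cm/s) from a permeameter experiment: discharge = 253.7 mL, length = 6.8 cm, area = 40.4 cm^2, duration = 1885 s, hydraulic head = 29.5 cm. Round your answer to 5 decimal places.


Step 1: K = Q * L / (A * t * h)
Step 2: Numerator = 253.7 * 6.8 = 1725.16
Step 3: Denominator = 40.4 * 1885 * 29.5 = 2246543.0
Step 4: K = 1725.16 / 2246543.0 = 0.00077 cm/s

0.00077


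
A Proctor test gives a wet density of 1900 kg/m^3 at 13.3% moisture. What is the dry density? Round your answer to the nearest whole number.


Step 1: Dry density = wet density / (1 + w/100)
Step 2: Dry density = 1900 / (1 + 13.3/100)
Step 3: Dry density = 1900 / 1.133
Step 4: Dry density = 1677 kg/m^3

1677


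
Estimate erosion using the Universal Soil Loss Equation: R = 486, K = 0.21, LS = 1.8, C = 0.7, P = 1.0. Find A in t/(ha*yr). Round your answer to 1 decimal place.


Step 1: A = R * K * LS * C * P
Step 2: R * K = 486 * 0.21 = 102.06
Step 3: (R*K) * LS = 102.06 * 1.8 = 183.708
Step 4: * C * P = 183.708 * 0.7 * 1.0 = 128.6
Step 5: A = 128.6 t/(ha*yr)

128.6


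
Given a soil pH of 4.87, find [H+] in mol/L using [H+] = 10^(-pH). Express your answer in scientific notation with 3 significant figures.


Step 1: [H+] = 10^(-pH)
Step 2: [H+] = 10^(-4.87)
Step 3: [H+] = 1.35e-05 mol/L

1.35e-05


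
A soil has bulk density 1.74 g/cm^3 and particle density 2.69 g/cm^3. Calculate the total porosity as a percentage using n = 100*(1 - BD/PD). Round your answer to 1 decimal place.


Step 1: Formula: n = 100 * (1 - BD / PD)
Step 2: n = 100 * (1 - 1.74 / 2.69)
Step 3: n = 100 * (1 - 0.64684)
Step 4: n = 35.3%

35.3


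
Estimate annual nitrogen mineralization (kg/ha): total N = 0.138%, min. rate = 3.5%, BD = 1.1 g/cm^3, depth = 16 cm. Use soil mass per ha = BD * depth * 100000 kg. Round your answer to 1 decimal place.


Step 1: Soil mass per ha = BD * depth * 100000 = 1.1 * 16 * 100000 = 1760000 kg
Step 2: Total N pool = soil mass * N%/100 = 1760000 * 0.138/100 = 2428.8 kg/ha
Step 3: N mineralized = N pool * rate%/100 = 2428.8 * 3.5/100 = 85.0 kg/ha/yr

85.0


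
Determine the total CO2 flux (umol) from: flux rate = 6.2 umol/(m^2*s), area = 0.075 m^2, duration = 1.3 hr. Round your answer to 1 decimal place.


Step 1: Convert time to seconds: 1.3 hr * 3600 = 4680.0 s
Step 2: Total = flux * area * time_s
Step 3: Total = 6.2 * 0.075 * 4680.0
Step 4: Total = 2176.2 umol

2176.2


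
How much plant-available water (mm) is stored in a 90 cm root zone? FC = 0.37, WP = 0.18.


Step 1: Available water = (FC - WP) * depth * 10
Step 2: AW = (0.37 - 0.18) * 90 * 10
Step 3: AW = 0.19 * 90 * 10
Step 4: AW = 171.0 mm

171.0


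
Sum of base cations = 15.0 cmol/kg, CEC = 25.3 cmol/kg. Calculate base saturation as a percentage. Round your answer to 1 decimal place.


Step 1: BS = 100 * (sum of bases) / CEC
Step 2: BS = 100 * 15.0 / 25.3
Step 3: BS = 59.3%

59.3


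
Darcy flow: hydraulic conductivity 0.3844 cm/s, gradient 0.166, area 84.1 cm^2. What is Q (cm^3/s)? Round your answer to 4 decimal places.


Step 1: Apply Darcy's law: Q = K * i * A
Step 2: Q = 0.3844 * 0.166 * 84.1
Step 3: Q = 5.3665 cm^3/s

5.3665


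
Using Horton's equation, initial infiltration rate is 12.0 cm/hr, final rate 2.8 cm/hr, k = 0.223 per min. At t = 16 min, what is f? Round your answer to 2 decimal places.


Step 1: f = fc + (f0 - fc) * exp(-k * t)
Step 2: exp(-0.223 * 16) = 0.028212
Step 3: f = 2.8 + (12.0 - 2.8) * 0.028212
Step 4: f = 2.8 + 9.2 * 0.028212
Step 5: f = 3.06 cm/hr

3.06


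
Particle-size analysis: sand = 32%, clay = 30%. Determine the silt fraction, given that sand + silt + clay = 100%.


Step 1: sand + silt + clay = 100%
Step 2: silt = 100 - sand - clay
Step 3: silt = 100 - 32 - 30
Step 4: silt = 38%

38


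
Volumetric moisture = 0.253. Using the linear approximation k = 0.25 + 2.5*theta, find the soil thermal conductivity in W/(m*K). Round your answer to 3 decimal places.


Step 1: k = 0.25 + 2.5 * theta
Step 2: k = 0.25 + 2.5 * 0.253
Step 3: k = 0.25 + 0.633
Step 4: k = 0.883 W/(m*K)

0.883


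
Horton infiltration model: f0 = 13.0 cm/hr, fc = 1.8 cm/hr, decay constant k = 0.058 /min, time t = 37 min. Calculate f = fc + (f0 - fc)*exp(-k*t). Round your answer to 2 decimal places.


Step 1: f = fc + (f0 - fc) * exp(-k * t)
Step 2: exp(-0.058 * 37) = 0.116951
Step 3: f = 1.8 + (13.0 - 1.8) * 0.116951
Step 4: f = 1.8 + 11.2 * 0.116951
Step 5: f = 3.11 cm/hr

3.11


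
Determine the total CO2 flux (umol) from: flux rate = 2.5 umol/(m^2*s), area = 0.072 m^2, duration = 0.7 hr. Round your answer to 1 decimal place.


Step 1: Convert time to seconds: 0.7 hr * 3600 = 2520.0 s
Step 2: Total = flux * area * time_s
Step 3: Total = 2.5 * 0.072 * 2520.0
Step 4: Total = 453.6 umol

453.6


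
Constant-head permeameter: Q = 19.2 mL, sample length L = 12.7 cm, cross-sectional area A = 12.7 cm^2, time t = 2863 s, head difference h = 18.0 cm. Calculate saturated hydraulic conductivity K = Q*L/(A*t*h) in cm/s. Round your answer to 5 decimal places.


Step 1: K = Q * L / (A * t * h)
Step 2: Numerator = 19.2 * 12.7 = 243.84
Step 3: Denominator = 12.7 * 2863 * 18.0 = 654481.8
Step 4: K = 243.84 / 654481.8 = 0.00037 cm/s

0.00037


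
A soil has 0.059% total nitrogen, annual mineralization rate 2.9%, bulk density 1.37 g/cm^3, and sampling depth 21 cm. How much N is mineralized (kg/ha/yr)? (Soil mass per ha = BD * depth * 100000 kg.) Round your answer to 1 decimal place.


Step 1: Soil mass per ha = BD * depth * 100000 = 1.37 * 21 * 100000 = 2877000 kg
Step 2: Total N pool = soil mass * N%/100 = 2877000 * 0.059/100 = 1697.43 kg/ha
Step 3: N mineralized = N pool * rate%/100 = 1697.43 * 2.9/100 = 49.2 kg/ha/yr

49.2


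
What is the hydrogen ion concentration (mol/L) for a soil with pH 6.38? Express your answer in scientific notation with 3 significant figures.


Step 1: [H+] = 10^(-pH)
Step 2: [H+] = 10^(-6.38)
Step 3: [H+] = 4.17e-07 mol/L

4.17e-07


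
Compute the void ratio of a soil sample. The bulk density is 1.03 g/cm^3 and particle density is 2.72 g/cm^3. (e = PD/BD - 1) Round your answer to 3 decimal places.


Step 1: e = PD / BD - 1
Step 2: e = 2.72 / 1.03 - 1
Step 3: e = 2.64078 - 1
Step 4: e = 1.641

1.641


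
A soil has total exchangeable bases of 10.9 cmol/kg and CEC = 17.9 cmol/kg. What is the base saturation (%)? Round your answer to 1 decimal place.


Step 1: BS = 100 * (sum of bases) / CEC
Step 2: BS = 100 * 10.9 / 17.9
Step 3: BS = 60.9%

60.9


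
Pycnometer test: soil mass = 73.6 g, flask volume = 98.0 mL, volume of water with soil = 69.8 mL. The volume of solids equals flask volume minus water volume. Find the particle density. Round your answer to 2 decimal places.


Step 1: Volume of solids = flask volume - water volume with soil
Step 2: V_solids = 98.0 - 69.8 = 28.2 mL
Step 3: Particle density = mass / V_solids = 73.6 / 28.2 = 2.61 g/cm^3

2.61


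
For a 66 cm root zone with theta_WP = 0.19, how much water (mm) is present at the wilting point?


Step 1: Water (mm) = theta_WP * depth * 10
Step 2: Water = 0.19 * 66 * 10
Step 3: Water = 125.4 mm

125.4


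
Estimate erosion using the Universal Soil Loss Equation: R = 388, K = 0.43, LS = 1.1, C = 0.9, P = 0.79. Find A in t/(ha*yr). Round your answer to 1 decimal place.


Step 1: A = R * K * LS * C * P
Step 2: R * K = 388 * 0.43 = 166.84
Step 3: (R*K) * LS = 166.84 * 1.1 = 183.524
Step 4: * C * P = 183.524 * 0.9 * 0.79 = 130.5
Step 5: A = 130.5 t/(ha*yr)

130.5


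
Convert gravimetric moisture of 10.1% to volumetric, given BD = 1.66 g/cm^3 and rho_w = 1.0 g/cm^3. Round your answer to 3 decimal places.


Step 1: theta = (w / 100) * BD / rho_w
Step 2: theta = (10.1 / 100) * 1.66 / 1.0
Step 3: theta = 0.101 * 1.66
Step 4: theta = 0.168

0.168


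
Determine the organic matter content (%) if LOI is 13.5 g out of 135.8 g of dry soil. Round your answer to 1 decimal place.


Step 1: OM% = 100 * LOI / sample mass
Step 2: OM = 100 * 13.5 / 135.8
Step 3: OM = 9.9%

9.9


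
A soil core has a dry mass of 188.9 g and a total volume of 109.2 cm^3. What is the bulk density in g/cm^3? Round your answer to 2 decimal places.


Step 1: Identify the formula: BD = dry mass / volume
Step 2: Substitute values: BD = 188.9 / 109.2
Step 3: BD = 1.73 g/cm^3

1.73


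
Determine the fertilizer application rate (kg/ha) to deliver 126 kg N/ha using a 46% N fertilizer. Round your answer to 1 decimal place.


Step 1: Fertilizer rate = target N / (N content / 100)
Step 2: Rate = 126 / (46 / 100)
Step 3: Rate = 126 / 0.46
Step 4: Rate = 273.9 kg/ha

273.9


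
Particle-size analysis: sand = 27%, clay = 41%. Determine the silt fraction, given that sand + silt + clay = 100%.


Step 1: sand + silt + clay = 100%
Step 2: silt = 100 - sand - clay
Step 3: silt = 100 - 27 - 41
Step 4: silt = 32%

32


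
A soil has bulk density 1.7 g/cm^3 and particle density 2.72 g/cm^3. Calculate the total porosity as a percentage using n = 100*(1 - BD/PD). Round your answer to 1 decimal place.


Step 1: Formula: n = 100 * (1 - BD / PD)
Step 2: n = 100 * (1 - 1.7 / 2.72)
Step 3: n = 100 * (1 - 0.625)
Step 4: n = 37.5%

37.5


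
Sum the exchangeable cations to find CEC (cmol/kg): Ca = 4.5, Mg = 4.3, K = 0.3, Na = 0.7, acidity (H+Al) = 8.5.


Step 1: CEC = Ca + Mg + K + Na + (H+Al)
Step 2: CEC = 4.5 + 4.3 + 0.3 + 0.7 + 8.5
Step 3: CEC = 18.3 cmol/kg

18.3


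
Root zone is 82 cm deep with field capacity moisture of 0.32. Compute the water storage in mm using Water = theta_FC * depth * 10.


Step 1: Water (mm) = theta_FC * depth (cm) * 10
Step 2: Water = 0.32 * 82 * 10
Step 3: Water = 262.4 mm

262.4


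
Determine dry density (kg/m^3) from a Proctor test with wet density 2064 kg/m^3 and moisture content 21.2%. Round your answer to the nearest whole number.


Step 1: Dry density = wet density / (1 + w/100)
Step 2: Dry density = 2064 / (1 + 21.2/100)
Step 3: Dry density = 2064 / 1.212
Step 4: Dry density = 1703 kg/m^3

1703


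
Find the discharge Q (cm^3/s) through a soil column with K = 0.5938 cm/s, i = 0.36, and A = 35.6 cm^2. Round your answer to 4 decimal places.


Step 1: Apply Darcy's law: Q = K * i * A
Step 2: Q = 0.5938 * 0.36 * 35.6
Step 3: Q = 7.6101 cm^3/s

7.6101


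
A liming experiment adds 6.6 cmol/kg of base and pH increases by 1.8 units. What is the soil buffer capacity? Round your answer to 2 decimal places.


Step 1: BC = change in base / change in pH
Step 2: BC = 6.6 / 1.8
Step 3: BC = 3.67 cmol/(kg*pH unit)

3.67


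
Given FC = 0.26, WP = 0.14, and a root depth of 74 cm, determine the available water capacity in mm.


Step 1: Available water = (FC - WP) * depth * 10
Step 2: AW = (0.26 - 0.14) * 74 * 10
Step 3: AW = 0.12 * 74 * 10
Step 4: AW = 88.8 mm

88.8


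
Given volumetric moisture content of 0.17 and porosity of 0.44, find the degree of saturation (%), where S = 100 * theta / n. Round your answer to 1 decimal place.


Step 1: S = 100 * theta_v / n
Step 2: S = 100 * 0.17 / 0.44
Step 3: S = 38.6%

38.6


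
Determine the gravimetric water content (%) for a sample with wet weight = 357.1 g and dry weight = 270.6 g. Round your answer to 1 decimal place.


Step 1: Water mass = wet - dry = 357.1 - 270.6 = 86.5 g
Step 2: w = 100 * water mass / dry mass
Step 3: w = 100 * 86.5 / 270.6 = 32.0%

32.0


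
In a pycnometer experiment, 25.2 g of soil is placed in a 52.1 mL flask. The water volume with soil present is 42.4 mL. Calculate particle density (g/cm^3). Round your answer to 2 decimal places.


Step 1: Volume of solids = flask volume - water volume with soil
Step 2: V_solids = 52.1 - 42.4 = 9.7 mL
Step 3: Particle density = mass / V_solids = 25.2 / 9.7 = 2.6 g/cm^3

2.6


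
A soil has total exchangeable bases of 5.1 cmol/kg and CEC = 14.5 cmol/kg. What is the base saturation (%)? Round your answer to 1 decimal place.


Step 1: BS = 100 * (sum of bases) / CEC
Step 2: BS = 100 * 5.1 / 14.5
Step 3: BS = 35.2%

35.2


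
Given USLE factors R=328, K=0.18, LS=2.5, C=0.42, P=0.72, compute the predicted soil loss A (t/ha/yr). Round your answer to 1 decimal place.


Step 1: A = R * K * LS * C * P
Step 2: R * K = 328 * 0.18 = 59.04
Step 3: (R*K) * LS = 59.04 * 2.5 = 147.6
Step 4: * C * P = 147.6 * 0.42 * 0.72 = 44.6
Step 5: A = 44.6 t/(ha*yr)

44.6


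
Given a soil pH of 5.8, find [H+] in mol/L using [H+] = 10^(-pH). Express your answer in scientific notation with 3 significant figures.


Step 1: [H+] = 10^(-pH)
Step 2: [H+] = 10^(-5.8)
Step 3: [H+] = 1.58e-06 mol/L

1.58e-06


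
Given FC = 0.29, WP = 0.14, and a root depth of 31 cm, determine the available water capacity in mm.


Step 1: Available water = (FC - WP) * depth * 10
Step 2: AW = (0.29 - 0.14) * 31 * 10
Step 3: AW = 0.15 * 31 * 10
Step 4: AW = 46.5 mm

46.5


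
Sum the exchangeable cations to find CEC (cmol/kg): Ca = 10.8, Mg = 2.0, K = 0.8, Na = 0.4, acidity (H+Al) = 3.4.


Step 1: CEC = Ca + Mg + K + Na + (H+Al)
Step 2: CEC = 10.8 + 2.0 + 0.8 + 0.4 + 3.4
Step 3: CEC = 17.4 cmol/kg

17.4


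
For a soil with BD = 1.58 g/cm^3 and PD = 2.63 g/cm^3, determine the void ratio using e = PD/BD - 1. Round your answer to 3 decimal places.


Step 1: e = PD / BD - 1
Step 2: e = 2.63 / 1.58 - 1
Step 3: e = 1.66456 - 1
Step 4: e = 0.665

0.665


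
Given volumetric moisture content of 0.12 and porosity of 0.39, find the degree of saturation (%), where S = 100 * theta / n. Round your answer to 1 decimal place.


Step 1: S = 100 * theta_v / n
Step 2: S = 100 * 0.12 / 0.39
Step 3: S = 30.8%

30.8


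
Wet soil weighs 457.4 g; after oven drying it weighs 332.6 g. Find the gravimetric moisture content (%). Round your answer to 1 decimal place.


Step 1: Water mass = wet - dry = 457.4 - 332.6 = 124.8 g
Step 2: w = 100 * water mass / dry mass
Step 3: w = 100 * 124.8 / 332.6 = 37.5%

37.5


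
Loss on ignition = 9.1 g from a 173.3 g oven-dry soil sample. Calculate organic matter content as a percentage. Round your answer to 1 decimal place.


Step 1: OM% = 100 * LOI / sample mass
Step 2: OM = 100 * 9.1 / 173.3
Step 3: OM = 5.3%

5.3


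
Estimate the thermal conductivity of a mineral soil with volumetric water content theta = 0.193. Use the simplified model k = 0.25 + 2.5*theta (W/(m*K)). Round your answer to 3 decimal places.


Step 1: k = 0.25 + 2.5 * theta
Step 2: k = 0.25 + 2.5 * 0.193
Step 3: k = 0.25 + 0.483
Step 4: k = 0.733 W/(m*K)

0.733


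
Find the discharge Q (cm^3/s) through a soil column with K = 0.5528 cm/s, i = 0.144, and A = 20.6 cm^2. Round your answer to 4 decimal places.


Step 1: Apply Darcy's law: Q = K * i * A
Step 2: Q = 0.5528 * 0.144 * 20.6
Step 3: Q = 1.6398 cm^3/s

1.6398


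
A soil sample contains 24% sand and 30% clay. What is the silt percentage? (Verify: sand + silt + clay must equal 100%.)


Step 1: sand + silt + clay = 100%
Step 2: silt = 100 - sand - clay
Step 3: silt = 100 - 24 - 30
Step 4: silt = 46%

46


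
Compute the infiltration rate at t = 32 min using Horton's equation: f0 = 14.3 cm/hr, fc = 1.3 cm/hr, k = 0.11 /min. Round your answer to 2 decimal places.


Step 1: f = fc + (f0 - fc) * exp(-k * t)
Step 2: exp(-0.11 * 32) = 0.029599
Step 3: f = 1.3 + (14.3 - 1.3) * 0.029599
Step 4: f = 1.3 + 13.0 * 0.029599
Step 5: f = 1.68 cm/hr

1.68


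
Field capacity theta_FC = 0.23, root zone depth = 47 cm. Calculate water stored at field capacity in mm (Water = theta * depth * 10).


Step 1: Water (mm) = theta_FC * depth (cm) * 10
Step 2: Water = 0.23 * 47 * 10
Step 3: Water = 108.1 mm

108.1


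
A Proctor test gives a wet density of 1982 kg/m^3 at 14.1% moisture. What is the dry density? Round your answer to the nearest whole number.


Step 1: Dry density = wet density / (1 + w/100)
Step 2: Dry density = 1982 / (1 + 14.1/100)
Step 3: Dry density = 1982 / 1.141
Step 4: Dry density = 1737 kg/m^3

1737


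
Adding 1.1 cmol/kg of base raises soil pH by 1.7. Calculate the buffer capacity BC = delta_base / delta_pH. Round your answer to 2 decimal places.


Step 1: BC = change in base / change in pH
Step 2: BC = 1.1 / 1.7
Step 3: BC = 0.65 cmol/(kg*pH unit)

0.65


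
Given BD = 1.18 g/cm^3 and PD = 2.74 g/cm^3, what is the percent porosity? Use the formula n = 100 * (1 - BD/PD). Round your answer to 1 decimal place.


Step 1: Formula: n = 100 * (1 - BD / PD)
Step 2: n = 100 * (1 - 1.18 / 2.74)
Step 3: n = 100 * (1 - 0.43066)
Step 4: n = 56.9%

56.9


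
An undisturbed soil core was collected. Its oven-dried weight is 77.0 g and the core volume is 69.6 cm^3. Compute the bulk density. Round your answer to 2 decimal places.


Step 1: Identify the formula: BD = dry mass / volume
Step 2: Substitute values: BD = 77.0 / 69.6
Step 3: BD = 1.11 g/cm^3

1.11


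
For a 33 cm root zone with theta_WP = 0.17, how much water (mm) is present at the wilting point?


Step 1: Water (mm) = theta_WP * depth * 10
Step 2: Water = 0.17 * 33 * 10
Step 3: Water = 56.1 mm

56.1


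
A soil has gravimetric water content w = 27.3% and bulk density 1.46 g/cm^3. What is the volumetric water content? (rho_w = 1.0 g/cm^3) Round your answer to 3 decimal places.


Step 1: theta = (w / 100) * BD / rho_w
Step 2: theta = (27.3 / 100) * 1.46 / 1.0
Step 3: theta = 0.273 * 1.46
Step 4: theta = 0.399

0.399


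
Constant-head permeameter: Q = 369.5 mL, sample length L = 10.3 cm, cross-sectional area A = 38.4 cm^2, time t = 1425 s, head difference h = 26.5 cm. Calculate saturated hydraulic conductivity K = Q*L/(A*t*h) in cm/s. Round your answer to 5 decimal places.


Step 1: K = Q * L / (A * t * h)
Step 2: Numerator = 369.5 * 10.3 = 3805.85
Step 3: Denominator = 38.4 * 1425 * 26.5 = 1450080.0
Step 4: K = 3805.85 / 1450080.0 = 0.00262 cm/s

0.00262


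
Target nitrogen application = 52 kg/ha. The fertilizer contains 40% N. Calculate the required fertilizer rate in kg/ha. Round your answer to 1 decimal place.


Step 1: Fertilizer rate = target N / (N content / 100)
Step 2: Rate = 52 / (40 / 100)
Step 3: Rate = 52 / 0.4
Step 4: Rate = 130.0 kg/ha

130.0


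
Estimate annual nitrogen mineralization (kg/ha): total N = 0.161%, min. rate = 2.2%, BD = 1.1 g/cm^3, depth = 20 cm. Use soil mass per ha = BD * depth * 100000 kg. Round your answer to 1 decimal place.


Step 1: Soil mass per ha = BD * depth * 100000 = 1.1 * 20 * 100000 = 2200000 kg
Step 2: Total N pool = soil mass * N%/100 = 2200000 * 0.161/100 = 3542.0 kg/ha
Step 3: N mineralized = N pool * rate%/100 = 3542.0 * 2.2/100 = 77.9 kg/ha/yr

77.9


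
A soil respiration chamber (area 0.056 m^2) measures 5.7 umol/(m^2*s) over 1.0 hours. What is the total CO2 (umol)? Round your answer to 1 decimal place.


Step 1: Convert time to seconds: 1.0 hr * 3600 = 3600.0 s
Step 2: Total = flux * area * time_s
Step 3: Total = 5.7 * 0.056 * 3600.0
Step 4: Total = 1149.1 umol

1149.1


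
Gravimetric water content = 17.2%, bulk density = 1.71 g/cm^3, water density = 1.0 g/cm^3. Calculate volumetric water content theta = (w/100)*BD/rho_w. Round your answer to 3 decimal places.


Step 1: theta = (w / 100) * BD / rho_w
Step 2: theta = (17.2 / 100) * 1.71 / 1.0
Step 3: theta = 0.172 * 1.71
Step 4: theta = 0.294

0.294


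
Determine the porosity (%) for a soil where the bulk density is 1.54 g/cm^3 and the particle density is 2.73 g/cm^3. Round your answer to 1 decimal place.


Step 1: Formula: n = 100 * (1 - BD / PD)
Step 2: n = 100 * (1 - 1.54 / 2.73)
Step 3: n = 100 * (1 - 0.5641)
Step 4: n = 43.6%

43.6


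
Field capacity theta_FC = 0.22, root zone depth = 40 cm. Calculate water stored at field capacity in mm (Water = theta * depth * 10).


Step 1: Water (mm) = theta_FC * depth (cm) * 10
Step 2: Water = 0.22 * 40 * 10
Step 3: Water = 88.0 mm

88.0


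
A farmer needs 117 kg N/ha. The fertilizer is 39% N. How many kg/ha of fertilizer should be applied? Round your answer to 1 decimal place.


Step 1: Fertilizer rate = target N / (N content / 100)
Step 2: Rate = 117 / (39 / 100)
Step 3: Rate = 117 / 0.39
Step 4: Rate = 300.0 kg/ha

300.0


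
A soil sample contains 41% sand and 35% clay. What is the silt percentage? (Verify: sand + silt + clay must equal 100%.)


Step 1: sand + silt + clay = 100%
Step 2: silt = 100 - sand - clay
Step 3: silt = 100 - 41 - 35
Step 4: silt = 24%

24


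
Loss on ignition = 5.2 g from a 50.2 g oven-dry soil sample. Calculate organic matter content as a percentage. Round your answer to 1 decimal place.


Step 1: OM% = 100 * LOI / sample mass
Step 2: OM = 100 * 5.2 / 50.2
Step 3: OM = 10.4%

10.4


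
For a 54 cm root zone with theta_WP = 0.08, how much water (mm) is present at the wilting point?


Step 1: Water (mm) = theta_WP * depth * 10
Step 2: Water = 0.08 * 54 * 10
Step 3: Water = 43.2 mm

43.2


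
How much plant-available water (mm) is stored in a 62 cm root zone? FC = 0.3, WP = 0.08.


Step 1: Available water = (FC - WP) * depth * 10
Step 2: AW = (0.3 - 0.08) * 62 * 10
Step 3: AW = 0.22 * 62 * 10
Step 4: AW = 136.4 mm

136.4


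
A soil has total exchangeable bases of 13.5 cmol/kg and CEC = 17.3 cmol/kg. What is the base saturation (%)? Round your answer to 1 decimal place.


Step 1: BS = 100 * (sum of bases) / CEC
Step 2: BS = 100 * 13.5 / 17.3
Step 3: BS = 78.0%

78.0


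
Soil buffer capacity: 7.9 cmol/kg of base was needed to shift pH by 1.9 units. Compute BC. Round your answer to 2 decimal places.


Step 1: BC = change in base / change in pH
Step 2: BC = 7.9 / 1.9
Step 3: BC = 4.16 cmol/(kg*pH unit)

4.16


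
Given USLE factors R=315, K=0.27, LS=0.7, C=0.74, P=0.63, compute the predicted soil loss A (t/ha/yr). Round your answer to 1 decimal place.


Step 1: A = R * K * LS * C * P
Step 2: R * K = 315 * 0.27 = 85.05
Step 3: (R*K) * LS = 85.05 * 0.7 = 59.535
Step 4: * C * P = 59.535 * 0.74 * 0.63 = 27.8
Step 5: A = 27.8 t/(ha*yr)

27.8


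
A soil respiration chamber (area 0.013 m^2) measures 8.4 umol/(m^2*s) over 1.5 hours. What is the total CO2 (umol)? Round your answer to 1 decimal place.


Step 1: Convert time to seconds: 1.5 hr * 3600 = 5400.0 s
Step 2: Total = flux * area * time_s
Step 3: Total = 8.4 * 0.013 * 5400.0
Step 4: Total = 589.7 umol

589.7


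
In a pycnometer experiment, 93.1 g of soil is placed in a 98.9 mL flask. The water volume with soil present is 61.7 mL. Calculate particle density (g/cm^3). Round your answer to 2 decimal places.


Step 1: Volume of solids = flask volume - water volume with soil
Step 2: V_solids = 98.9 - 61.7 = 37.2 mL
Step 3: Particle density = mass / V_solids = 93.1 / 37.2 = 2.5 g/cm^3

2.5


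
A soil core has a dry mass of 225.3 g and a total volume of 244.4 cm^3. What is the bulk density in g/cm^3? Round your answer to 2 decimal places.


Step 1: Identify the formula: BD = dry mass / volume
Step 2: Substitute values: BD = 225.3 / 244.4
Step 3: BD = 0.92 g/cm^3

0.92


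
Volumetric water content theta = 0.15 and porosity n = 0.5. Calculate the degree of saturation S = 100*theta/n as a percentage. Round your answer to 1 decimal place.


Step 1: S = 100 * theta_v / n
Step 2: S = 100 * 0.15 / 0.5
Step 3: S = 30.0%

30.0


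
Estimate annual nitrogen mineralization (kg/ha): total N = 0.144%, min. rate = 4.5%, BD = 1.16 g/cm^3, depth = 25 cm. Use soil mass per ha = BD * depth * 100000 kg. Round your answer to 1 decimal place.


Step 1: Soil mass per ha = BD * depth * 100000 = 1.16 * 25 * 100000 = 2900000 kg
Step 2: Total N pool = soil mass * N%/100 = 2900000 * 0.144/100 = 4176.0 kg/ha
Step 3: N mineralized = N pool * rate%/100 = 4176.0 * 4.5/100 = 187.9 kg/ha/yr

187.9


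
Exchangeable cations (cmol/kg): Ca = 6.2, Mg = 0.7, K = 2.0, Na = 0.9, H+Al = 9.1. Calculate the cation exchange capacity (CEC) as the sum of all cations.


Step 1: CEC = Ca + Mg + K + Na + (H+Al)
Step 2: CEC = 6.2 + 0.7 + 2.0 + 0.9 + 9.1
Step 3: CEC = 18.9 cmol/kg

18.9


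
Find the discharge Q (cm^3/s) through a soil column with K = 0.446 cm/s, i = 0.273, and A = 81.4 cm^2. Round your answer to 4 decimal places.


Step 1: Apply Darcy's law: Q = K * i * A
Step 2: Q = 0.446 * 0.273 * 81.4
Step 3: Q = 9.9111 cm^3/s

9.9111


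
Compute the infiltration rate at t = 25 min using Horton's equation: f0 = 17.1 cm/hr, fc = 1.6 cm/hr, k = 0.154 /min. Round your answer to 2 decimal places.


Step 1: f = fc + (f0 - fc) * exp(-k * t)
Step 2: exp(-0.154 * 25) = 0.02128
Step 3: f = 1.6 + (17.1 - 1.6) * 0.02128
Step 4: f = 1.6 + 15.5 * 0.02128
Step 5: f = 1.93 cm/hr

1.93


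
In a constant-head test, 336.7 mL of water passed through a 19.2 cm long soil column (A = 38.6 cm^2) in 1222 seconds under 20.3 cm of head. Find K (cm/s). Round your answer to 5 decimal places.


Step 1: K = Q * L / (A * t * h)
Step 2: Numerator = 336.7 * 19.2 = 6464.64
Step 3: Denominator = 38.6 * 1222 * 20.3 = 957534.76
Step 4: K = 6464.64 / 957534.76 = 0.00675 cm/s

0.00675


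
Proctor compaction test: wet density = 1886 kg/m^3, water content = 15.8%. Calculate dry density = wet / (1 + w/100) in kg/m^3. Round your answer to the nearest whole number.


Step 1: Dry density = wet density / (1 + w/100)
Step 2: Dry density = 1886 / (1 + 15.8/100)
Step 3: Dry density = 1886 / 1.158
Step 4: Dry density = 1629 kg/m^3

1629


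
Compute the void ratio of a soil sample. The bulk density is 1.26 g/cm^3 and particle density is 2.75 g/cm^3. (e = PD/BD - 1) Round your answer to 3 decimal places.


Step 1: e = PD / BD - 1
Step 2: e = 2.75 / 1.26 - 1
Step 3: e = 2.18254 - 1
Step 4: e = 1.183

1.183


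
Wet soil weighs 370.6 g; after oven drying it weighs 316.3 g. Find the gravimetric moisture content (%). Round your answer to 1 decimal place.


Step 1: Water mass = wet - dry = 370.6 - 316.3 = 54.3 g
Step 2: w = 100 * water mass / dry mass
Step 3: w = 100 * 54.3 / 316.3 = 17.2%

17.2


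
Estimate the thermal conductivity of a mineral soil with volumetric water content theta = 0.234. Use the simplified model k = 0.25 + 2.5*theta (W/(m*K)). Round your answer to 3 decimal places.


Step 1: k = 0.25 + 2.5 * theta
Step 2: k = 0.25 + 2.5 * 0.234
Step 3: k = 0.25 + 0.585
Step 4: k = 0.835 W/(m*K)

0.835


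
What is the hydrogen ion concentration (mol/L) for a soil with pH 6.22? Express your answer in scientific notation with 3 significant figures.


Step 1: [H+] = 10^(-pH)
Step 2: [H+] = 10^(-6.22)
Step 3: [H+] = 6.03e-07 mol/L

6.03e-07


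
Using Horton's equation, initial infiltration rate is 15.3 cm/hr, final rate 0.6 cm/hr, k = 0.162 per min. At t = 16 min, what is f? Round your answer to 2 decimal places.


Step 1: f = fc + (f0 - fc) * exp(-k * t)
Step 2: exp(-0.162 * 16) = 0.07487
Step 3: f = 0.6 + (15.3 - 0.6) * 0.07487
Step 4: f = 0.6 + 14.7 * 0.07487
Step 5: f = 1.7 cm/hr

1.7


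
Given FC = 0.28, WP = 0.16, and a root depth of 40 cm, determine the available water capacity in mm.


Step 1: Available water = (FC - WP) * depth * 10
Step 2: AW = (0.28 - 0.16) * 40 * 10
Step 3: AW = 0.12 * 40 * 10
Step 4: AW = 48.0 mm

48.0


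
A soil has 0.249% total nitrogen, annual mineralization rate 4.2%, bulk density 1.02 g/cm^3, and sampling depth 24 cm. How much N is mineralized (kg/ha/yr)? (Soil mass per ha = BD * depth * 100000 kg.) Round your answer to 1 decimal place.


Step 1: Soil mass per ha = BD * depth * 100000 = 1.02 * 24 * 100000 = 2448000 kg
Step 2: Total N pool = soil mass * N%/100 = 2448000 * 0.249/100 = 6095.52 kg/ha
Step 3: N mineralized = N pool * rate%/100 = 6095.52 * 4.2/100 = 256.0 kg/ha/yr

256.0


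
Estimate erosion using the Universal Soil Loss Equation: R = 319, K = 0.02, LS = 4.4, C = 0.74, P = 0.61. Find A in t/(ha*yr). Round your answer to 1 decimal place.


Step 1: A = R * K * LS * C * P
Step 2: R * K = 319 * 0.02 = 6.38
Step 3: (R*K) * LS = 6.38 * 4.4 = 28.072
Step 4: * C * P = 28.072 * 0.74 * 0.61 = 12.7
Step 5: A = 12.7 t/(ha*yr)

12.7


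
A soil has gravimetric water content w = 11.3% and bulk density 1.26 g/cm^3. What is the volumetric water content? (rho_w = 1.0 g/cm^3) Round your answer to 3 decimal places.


Step 1: theta = (w / 100) * BD / rho_w
Step 2: theta = (11.3 / 100) * 1.26 / 1.0
Step 3: theta = 0.113 * 1.26
Step 4: theta = 0.142

0.142


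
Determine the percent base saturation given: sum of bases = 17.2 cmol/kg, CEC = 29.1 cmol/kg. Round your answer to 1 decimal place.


Step 1: BS = 100 * (sum of bases) / CEC
Step 2: BS = 100 * 17.2 / 29.1
Step 3: BS = 59.1%

59.1


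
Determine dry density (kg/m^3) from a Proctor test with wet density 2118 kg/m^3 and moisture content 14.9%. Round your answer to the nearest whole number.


Step 1: Dry density = wet density / (1 + w/100)
Step 2: Dry density = 2118 / (1 + 14.9/100)
Step 3: Dry density = 2118 / 1.149
Step 4: Dry density = 1843 kg/m^3

1843


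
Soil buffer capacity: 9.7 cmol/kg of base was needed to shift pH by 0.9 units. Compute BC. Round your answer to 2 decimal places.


Step 1: BC = change in base / change in pH
Step 2: BC = 9.7 / 0.9
Step 3: BC = 10.78 cmol/(kg*pH unit)

10.78


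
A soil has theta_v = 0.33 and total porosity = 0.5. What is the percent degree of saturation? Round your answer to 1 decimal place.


Step 1: S = 100 * theta_v / n
Step 2: S = 100 * 0.33 / 0.5
Step 3: S = 66.0%

66.0


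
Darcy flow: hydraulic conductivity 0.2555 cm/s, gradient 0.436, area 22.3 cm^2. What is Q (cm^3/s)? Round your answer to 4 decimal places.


Step 1: Apply Darcy's law: Q = K * i * A
Step 2: Q = 0.2555 * 0.436 * 22.3
Step 3: Q = 2.4842 cm^3/s

2.4842


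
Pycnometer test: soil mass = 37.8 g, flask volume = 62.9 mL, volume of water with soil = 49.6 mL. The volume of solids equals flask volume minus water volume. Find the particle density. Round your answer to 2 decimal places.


Step 1: Volume of solids = flask volume - water volume with soil
Step 2: V_solids = 62.9 - 49.6 = 13.3 mL
Step 3: Particle density = mass / V_solids = 37.8 / 13.3 = 2.84 g/cm^3

2.84


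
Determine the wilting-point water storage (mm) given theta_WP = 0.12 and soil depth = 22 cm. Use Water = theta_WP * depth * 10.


Step 1: Water (mm) = theta_WP * depth * 10
Step 2: Water = 0.12 * 22 * 10
Step 3: Water = 26.4 mm

26.4


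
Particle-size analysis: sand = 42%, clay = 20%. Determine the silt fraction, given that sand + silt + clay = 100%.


Step 1: sand + silt + clay = 100%
Step 2: silt = 100 - sand - clay
Step 3: silt = 100 - 42 - 20
Step 4: silt = 38%

38


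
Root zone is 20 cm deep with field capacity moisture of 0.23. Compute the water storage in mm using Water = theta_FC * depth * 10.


Step 1: Water (mm) = theta_FC * depth (cm) * 10
Step 2: Water = 0.23 * 20 * 10
Step 3: Water = 46.0 mm

46.0


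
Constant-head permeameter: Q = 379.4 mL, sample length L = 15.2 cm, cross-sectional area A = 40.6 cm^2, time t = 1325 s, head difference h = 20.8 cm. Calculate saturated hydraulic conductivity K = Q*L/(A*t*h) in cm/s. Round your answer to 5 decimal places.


Step 1: K = Q * L / (A * t * h)
Step 2: Numerator = 379.4 * 15.2 = 5766.88
Step 3: Denominator = 40.6 * 1325 * 20.8 = 1118936.0
Step 4: K = 5766.88 / 1118936.0 = 0.00515 cm/s

0.00515


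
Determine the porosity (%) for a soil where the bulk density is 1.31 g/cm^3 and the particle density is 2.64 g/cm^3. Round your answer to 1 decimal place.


Step 1: Formula: n = 100 * (1 - BD / PD)
Step 2: n = 100 * (1 - 1.31 / 2.64)
Step 3: n = 100 * (1 - 0.49621)
Step 4: n = 50.4%

50.4


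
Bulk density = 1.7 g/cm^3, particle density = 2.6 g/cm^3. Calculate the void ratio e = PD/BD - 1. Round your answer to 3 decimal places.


Step 1: e = PD / BD - 1
Step 2: e = 2.6 / 1.7 - 1
Step 3: e = 1.52941 - 1
Step 4: e = 0.529

0.529


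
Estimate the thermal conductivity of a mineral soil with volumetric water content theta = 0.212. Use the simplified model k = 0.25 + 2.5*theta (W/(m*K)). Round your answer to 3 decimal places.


Step 1: k = 0.25 + 2.5 * theta
Step 2: k = 0.25 + 2.5 * 0.212
Step 3: k = 0.25 + 0.53
Step 4: k = 0.78 W/(m*K)

0.78


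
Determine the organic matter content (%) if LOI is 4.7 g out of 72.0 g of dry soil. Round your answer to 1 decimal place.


Step 1: OM% = 100 * LOI / sample mass
Step 2: OM = 100 * 4.7 / 72.0
Step 3: OM = 6.5%

6.5


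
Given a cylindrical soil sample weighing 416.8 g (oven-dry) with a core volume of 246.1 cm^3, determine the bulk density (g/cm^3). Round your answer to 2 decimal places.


Step 1: Identify the formula: BD = dry mass / volume
Step 2: Substitute values: BD = 416.8 / 246.1
Step 3: BD = 1.69 g/cm^3

1.69


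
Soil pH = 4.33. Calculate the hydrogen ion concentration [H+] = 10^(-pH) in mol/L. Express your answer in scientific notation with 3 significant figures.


Step 1: [H+] = 10^(-pH)
Step 2: [H+] = 10^(-4.33)
Step 3: [H+] = 4.68e-05 mol/L

4.68e-05


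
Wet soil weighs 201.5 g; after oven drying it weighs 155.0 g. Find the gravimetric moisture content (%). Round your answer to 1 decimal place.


Step 1: Water mass = wet - dry = 201.5 - 155.0 = 46.5 g
Step 2: w = 100 * water mass / dry mass
Step 3: w = 100 * 46.5 / 155.0 = 30.0%

30.0


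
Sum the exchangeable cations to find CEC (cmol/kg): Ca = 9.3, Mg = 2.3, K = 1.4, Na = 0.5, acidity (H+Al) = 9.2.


Step 1: CEC = Ca + Mg + K + Na + (H+Al)
Step 2: CEC = 9.3 + 2.3 + 1.4 + 0.5 + 9.2
Step 3: CEC = 22.7 cmol/kg

22.7


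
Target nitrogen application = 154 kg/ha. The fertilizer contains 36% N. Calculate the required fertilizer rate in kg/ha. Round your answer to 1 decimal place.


Step 1: Fertilizer rate = target N / (N content / 100)
Step 2: Rate = 154 / (36 / 100)
Step 3: Rate = 154 / 0.36
Step 4: Rate = 427.8 kg/ha

427.8


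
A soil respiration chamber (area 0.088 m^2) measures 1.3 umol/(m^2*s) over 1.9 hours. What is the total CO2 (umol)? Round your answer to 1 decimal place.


Step 1: Convert time to seconds: 1.9 hr * 3600 = 6840.0 s
Step 2: Total = flux * area * time_s
Step 3: Total = 1.3 * 0.088 * 6840.0
Step 4: Total = 782.5 umol

782.5


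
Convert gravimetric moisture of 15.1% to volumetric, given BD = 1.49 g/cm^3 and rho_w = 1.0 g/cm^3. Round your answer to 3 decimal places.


Step 1: theta = (w / 100) * BD / rho_w
Step 2: theta = (15.1 / 100) * 1.49 / 1.0
Step 3: theta = 0.151 * 1.49
Step 4: theta = 0.225

0.225


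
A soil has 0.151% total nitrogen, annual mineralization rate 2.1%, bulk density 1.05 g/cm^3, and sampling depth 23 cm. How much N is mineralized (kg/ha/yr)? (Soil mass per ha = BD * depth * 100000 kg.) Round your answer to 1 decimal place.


Step 1: Soil mass per ha = BD * depth * 100000 = 1.05 * 23 * 100000 = 2415000 kg
Step 2: Total N pool = soil mass * N%/100 = 2415000 * 0.151/100 = 3646.65 kg/ha
Step 3: N mineralized = N pool * rate%/100 = 3646.65 * 2.1/100 = 76.6 kg/ha/yr

76.6


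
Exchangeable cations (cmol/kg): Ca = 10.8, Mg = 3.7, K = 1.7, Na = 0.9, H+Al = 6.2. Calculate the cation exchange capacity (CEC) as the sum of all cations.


Step 1: CEC = Ca + Mg + K + Na + (H+Al)
Step 2: CEC = 10.8 + 3.7 + 1.7 + 0.9 + 6.2
Step 3: CEC = 23.3 cmol/kg

23.3


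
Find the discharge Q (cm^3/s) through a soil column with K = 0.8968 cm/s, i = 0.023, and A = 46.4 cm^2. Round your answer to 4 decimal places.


Step 1: Apply Darcy's law: Q = K * i * A
Step 2: Q = 0.8968 * 0.023 * 46.4
Step 3: Q = 0.9571 cm^3/s

0.9571
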